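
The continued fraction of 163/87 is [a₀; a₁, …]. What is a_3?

163 = 1·87 + 76   →  a_0 = 1
87 = 1·76 + 11   →  a_1 = 1
76 = 6·11 + 10   →  a_2 = 6
11 = 1·10 + 1   →  a_3 = 1

1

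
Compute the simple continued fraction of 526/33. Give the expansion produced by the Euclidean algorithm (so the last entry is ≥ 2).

[15; 1, 15, 2]

526 = 15*33 + 31
33 = 1*31 + 2
31 = 15*2 + 1
2 = 2*1 + 0  (stop)
So 526/33 = [15; 1, 15, 2].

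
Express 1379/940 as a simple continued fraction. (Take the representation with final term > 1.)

1379 = 1·940 + 439
940 = 2·439 + 62
439 = 7·62 + 5
62 = 12·5 + 2
5 = 2·2 + 1
2 = 2·1 + 0  (stop)
So 1379/940 = [1; 2, 7, 12, 2, 2].

[1; 2, 7, 12, 2, 2]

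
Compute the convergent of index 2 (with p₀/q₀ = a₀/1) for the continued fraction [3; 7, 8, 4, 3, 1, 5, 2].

Using pₖ = aₖpₖ₋₁ + pₖ₋₂, qₖ = aₖqₖ₋₁ + qₖ₋₂ (with p₋₁=1, p₋₂=0, q₋₁=0, q₋₂=1):
  k=0: a=3, p=3, q=1
  k=1: a=7, p=22, q=7
  k=2: a=8, p=179, q=57

179/57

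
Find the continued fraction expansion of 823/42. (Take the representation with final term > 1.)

[19; 1, 1, 2, 8]

823 = 19*42 + 25
42 = 1*25 + 17
25 = 1*17 + 8
17 = 2*8 + 1
8 = 8*1 + 0  (stop)
So 823/42 = [19; 1, 1, 2, 8].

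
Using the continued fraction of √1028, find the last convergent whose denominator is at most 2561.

32864/1025

√1028 = [32; 16, 64, …] (period length 2).
Convergents:
  p_0/q_0 = 32/1
  p_1/q_1 = 513/16
  p_2/q_2 = 32864/1025
  p_3/q_3 = 526337/16416
q_2 = 1025 ≤ 2561 < 16416 = q_3, so the answer is 32864/1025.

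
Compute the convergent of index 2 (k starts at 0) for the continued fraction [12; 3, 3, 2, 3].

Using pₖ = aₖpₖ₋₁ + pₖ₋₂, qₖ = aₖqₖ₋₁ + qₖ₋₂ (with p₋₁=1, p₋₂=0, q₋₁=0, q₋₂=1):
  k=0: a=12, p=12, q=1
  k=1: a=3, p=37, q=3
  k=2: a=3, p=123, q=10

123/10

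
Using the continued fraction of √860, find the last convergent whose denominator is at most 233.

3871/132

√860 = [29; 3, 14, 3, 58, …] (period length 4).
Convergents:
  p_0/q_0 = 29/1
  p_1/q_1 = 88/3
  p_2/q_2 = 1261/43
  p_3/q_3 = 3871/132
  p_4/q_4 = 225779/7699
q_3 = 132 ≤ 233 < 7699 = q_4, so the answer is 3871/132.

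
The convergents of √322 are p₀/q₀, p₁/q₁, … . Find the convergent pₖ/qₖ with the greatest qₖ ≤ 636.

11287/629

√322 = [17; 1, 16, 1, 34, …] (period length 4).
Convergents:
  p_0/q_0 = 17/1
  p_1/q_1 = 18/1
  p_2/q_2 = 305/17
  p_3/q_3 = 323/18
  p_4/q_4 = 11287/629
  p_5/q_5 = 11610/647
q_4 = 629 ≤ 636 < 647 = q_5, so the answer is 11287/629.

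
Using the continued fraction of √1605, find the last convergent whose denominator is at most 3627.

51320/1281

√1605 = [40; 16, 80, …] (period length 2).
Convergents:
  p_0/q_0 = 40/1
  p_1/q_1 = 641/16
  p_2/q_2 = 51320/1281
  p_3/q_3 = 821761/20512
q_2 = 1281 ≤ 3627 < 20512 = q_3, so the answer is 51320/1281.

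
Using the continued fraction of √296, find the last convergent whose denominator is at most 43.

√296 = [17; 4, 1, 7, 1, 4, 34, …] (period length 6).
Convergents:
  p_0/q_0 = 17/1
  p_1/q_1 = 69/4
  p_2/q_2 = 86/5
  p_3/q_3 = 671/39
  p_4/q_4 = 757/44
q_3 = 39 ≤ 43 < 44 = q_4, so the answer is 671/39.

671/39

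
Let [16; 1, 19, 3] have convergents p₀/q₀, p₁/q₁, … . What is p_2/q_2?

Using pₖ = aₖpₖ₋₁ + pₖ₋₂, qₖ = aₖqₖ₋₁ + qₖ₋₂ (with p₋₁=1, p₋₂=0, q₋₁=0, q₋₂=1):
  k=0: a=16, p=16, q=1
  k=1: a=1, p=17, q=1
  k=2: a=19, p=339, q=20

339/20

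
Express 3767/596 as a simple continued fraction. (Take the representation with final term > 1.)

3767 = 6·596 + 191
596 = 3·191 + 23
191 = 8·23 + 7
23 = 3·7 + 2
7 = 3·2 + 1
2 = 2·1 + 0  (stop)
So 3767/596 = [6; 3, 8, 3, 3, 2].

[6; 3, 8, 3, 3, 2]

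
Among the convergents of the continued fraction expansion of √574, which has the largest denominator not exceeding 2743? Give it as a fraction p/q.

√574 = [23; 1, 22, 1, 46, …] (period length 4).
Convergents:
  p_0/q_0 = 23/1
  p_1/q_1 = 24/1
  p_2/q_2 = 551/23
  p_3/q_3 = 575/24
  p_4/q_4 = 27001/1127
  p_5/q_5 = 27576/1151
  p_6/q_6 = 633673/26449
q_5 = 1151 ≤ 2743 < 26449 = q_6, so the answer is 27576/1151.

27576/1151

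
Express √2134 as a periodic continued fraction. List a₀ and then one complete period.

[46; 5, 8, 5, 92]

a₀ = ⌊√2134⌋ = 46.
With m₀=0, d₀=1 and mₖ₊₁ = dₖaₖ − mₖ, dₖ₊₁ = (n − mₖ₊₁²)/dₖ, aₖ₊₁ = ⌊(a₀+mₖ₊₁)/dₖ₊₁⌋:
  k=1: m=46, d=18, a=5
  k=2: m=44, d=11, a=8
  k=3: m=44, d=18, a=5
  k=4: m=46, d=1, a=92
d=1 and a=2a₀=92 at k=4, so the next step gives (m, d) = (46, 18) again — its k=1 value — and the period has length 4.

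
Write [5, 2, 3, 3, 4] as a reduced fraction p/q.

538/99

Using pₖ = aₖpₖ₋₁ + pₖ₋₂ and qₖ = aₖqₖ₋₁ + qₖ₋₂:
  k=0: a=5, p=5, q=1
  k=1: a=2, p=11, q=2
  k=2: a=3, p=38, q=7
  k=3: a=3, p=125, q=23
  k=4: a=4, p=538, q=99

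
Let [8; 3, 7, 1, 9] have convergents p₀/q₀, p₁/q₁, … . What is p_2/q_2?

Using pₖ = aₖpₖ₋₁ + pₖ₋₂, qₖ = aₖqₖ₋₁ + qₖ₋₂ (with p₋₁=1, p₋₂=0, q₋₁=0, q₋₂=1):
  k=0: a=8, p=8, q=1
  k=1: a=3, p=25, q=3
  k=2: a=7, p=183, q=22

183/22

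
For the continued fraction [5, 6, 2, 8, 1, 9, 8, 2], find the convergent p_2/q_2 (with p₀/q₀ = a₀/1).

67/13

Using pₖ = aₖpₖ₋₁ + pₖ₋₂, qₖ = aₖqₖ₋₁ + qₖ₋₂ (with p₋₁=1, p₋₂=0, q₋₁=0, q₋₂=1):
  k=0: a=5, p=5, q=1
  k=1: a=6, p=31, q=6
  k=2: a=2, p=67, q=13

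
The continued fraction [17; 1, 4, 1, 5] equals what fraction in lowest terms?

Fold from the inside: start with 5/1.
  1 + 1/5 = 6/5
  4 + 5/6 = 29/6
  1 + 6/29 = 35/29
  17 + 29/35 = 624/35

624/35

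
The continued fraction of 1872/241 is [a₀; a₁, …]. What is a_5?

1872 = 7·241 + 185   →  a_0 = 7
241 = 1·185 + 56   →  a_1 = 1
185 = 3·56 + 17   →  a_2 = 3
56 = 3·17 + 5   →  a_3 = 3
17 = 3·5 + 2   →  a_4 = 3
5 = 2·2 + 1   →  a_5 = 2

2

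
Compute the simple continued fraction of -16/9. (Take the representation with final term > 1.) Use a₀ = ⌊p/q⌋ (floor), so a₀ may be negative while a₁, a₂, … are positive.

[-2; 4, 2]

-16 = -2×9 + 2
9 = 4×2 + 1
2 = 2×1 + 0  (stop)
So -16/9 = [-2; 4, 2].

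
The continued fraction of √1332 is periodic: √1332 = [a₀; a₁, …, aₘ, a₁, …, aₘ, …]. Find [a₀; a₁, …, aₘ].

a₀ = ⌊√1332⌋ = 36.

[36; 2, 72]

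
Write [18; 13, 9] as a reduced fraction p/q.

2133/118

Using pₖ = aₖpₖ₋₁ + pₖ₋₂ and qₖ = aₖqₖ₋₁ + qₖ₋₂:
  k=0: a=18, p=18, q=1
  k=1: a=13, p=235, q=13
  k=2: a=9, p=2133, q=118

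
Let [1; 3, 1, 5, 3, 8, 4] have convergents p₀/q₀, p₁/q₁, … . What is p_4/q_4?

92/73

Using pₖ = aₖpₖ₋₁ + pₖ₋₂, qₖ = aₖqₖ₋₁ + qₖ₋₂ (with p₋₁=1, p₋₂=0, q₋₁=0, q₋₂=1):
  k=0: a=1, p=1, q=1
  k=1: a=3, p=4, q=3
  k=2: a=1, p=5, q=4
  k=3: a=5, p=29, q=23
  k=4: a=3, p=92, q=73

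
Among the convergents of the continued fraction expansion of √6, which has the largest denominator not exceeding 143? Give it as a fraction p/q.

√6 = [2; 2, 4, …] (period length 2).
Convergents:
  p_0/q_0 = 2/1
  p_1/q_1 = 5/2
  p_2/q_2 = 22/9
  p_3/q_3 = 49/20
  p_4/q_4 = 218/89
  p_5/q_5 = 485/198
q_4 = 89 ≤ 143 < 198 = q_5, so the answer is 218/89.

218/89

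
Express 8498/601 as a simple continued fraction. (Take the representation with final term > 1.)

[14; 7, 6, 2, 6]

8498 = 14*601 + 84
601 = 7*84 + 13
84 = 6*13 + 6
13 = 2*6 + 1
6 = 6*1 + 0  (stop)
So 8498/601 = [14; 7, 6, 2, 6].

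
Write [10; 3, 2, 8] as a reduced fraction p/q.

607/59

Fold from the inside: start with 8/1.
  2 + 1/8 = 17/8
  3 + 8/17 = 59/17
  10 + 17/59 = 607/59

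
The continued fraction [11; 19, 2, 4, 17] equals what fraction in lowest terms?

Using pₖ = aₖpₖ₋₁ + pₖ₋₂ and qₖ = aₖqₖ₋₁ + qₖ₋₂:
  k=0: a=11, p=11, q=1
  k=1: a=19, p=210, q=19
  k=2: a=2, p=431, q=39
  k=3: a=4, p=1934, q=175
  k=4: a=17, p=33309, q=3014

33309/3014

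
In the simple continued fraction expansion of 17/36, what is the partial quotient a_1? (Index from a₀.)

17 = 0·36 + 17   →  a_0 = 0
36 = 2·17 + 2   →  a_1 = 2

2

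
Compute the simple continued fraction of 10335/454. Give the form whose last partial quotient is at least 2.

10335 = 22*454 + 347
454 = 1*347 + 107
347 = 3*107 + 26
107 = 4*26 + 3
26 = 8*3 + 2
3 = 1*2 + 1
2 = 2*1 + 0  (stop)
So 10335/454 = [22; 1, 3, 4, 8, 1, 2].

[22; 1, 3, 4, 8, 1, 2]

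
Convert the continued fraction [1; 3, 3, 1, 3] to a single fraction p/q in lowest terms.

64/49

Fold from the inside: start with 3/1.
  1 + 1/3 = 4/3
  3 + 3/4 = 15/4
  3 + 4/15 = 49/15
  1 + 15/49 = 64/49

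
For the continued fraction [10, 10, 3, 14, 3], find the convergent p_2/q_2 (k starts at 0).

313/31

Using pₖ = aₖpₖ₋₁ + pₖ₋₂, qₖ = aₖqₖ₋₁ + qₖ₋₂ (with p₋₁=1, p₋₂=0, q₋₁=0, q₋₂=1):
  k=0: a=10, p=10, q=1
  k=1: a=10, p=101, q=10
  k=2: a=3, p=313, q=31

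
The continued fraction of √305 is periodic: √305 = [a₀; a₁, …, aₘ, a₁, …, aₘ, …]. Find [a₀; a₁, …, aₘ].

a₀ = ⌊√305⌋ = 17.
With m₀=0, d₀=1 and mₖ₊₁ = dₖaₖ − mₖ, dₖ₊₁ = (n − mₖ₊₁²)/dₖ, aₖ₊₁ = ⌊(a₀+mₖ₊₁)/dₖ₊₁⌋:
  k=1: m=17, d=16, a=2
  k=2: m=15, d=5, a=6
  k=3: m=15, d=16, a=2
  k=4: m=17, d=1, a=34
d=1 and a=2a₀=34 at k=4, so the next step gives (m, d) = (17, 16) again — its k=1 value — and the period has length 4.

[17; 2, 6, 2, 34]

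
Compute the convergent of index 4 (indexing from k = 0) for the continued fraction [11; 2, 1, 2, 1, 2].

125/11

Using pₖ = aₖpₖ₋₁ + pₖ₋₂, qₖ = aₖqₖ₋₁ + qₖ₋₂ (with p₋₁=1, p₋₂=0, q₋₁=0, q₋₂=1):
  k=0: a=11, p=11, q=1
  k=1: a=2, p=23, q=2
  k=2: a=1, p=34, q=3
  k=3: a=2, p=91, q=8
  k=4: a=1, p=125, q=11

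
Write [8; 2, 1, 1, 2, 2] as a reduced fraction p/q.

260/31

Using pₖ = aₖpₖ₋₁ + pₖ₋₂ and qₖ = aₖqₖ₋₁ + qₖ₋₂:
  k=0: a=8, p=8, q=1
  k=1: a=2, p=17, q=2
  k=2: a=1, p=25, q=3
  k=3: a=1, p=42, q=5
  k=4: a=2, p=109, q=13
  k=5: a=2, p=260, q=31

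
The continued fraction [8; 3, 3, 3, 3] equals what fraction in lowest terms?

905/109

Using pₖ = aₖpₖ₋₁ + pₖ₋₂ and qₖ = aₖqₖ₋₁ + qₖ₋₂:
  k=0: a=8, p=8, q=1
  k=1: a=3, p=25, q=3
  k=2: a=3, p=83, q=10
  k=3: a=3, p=274, q=33
  k=4: a=3, p=905, q=109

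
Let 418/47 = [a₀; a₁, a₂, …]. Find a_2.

418 = 8·47 + 42   →  a_0 = 8
47 = 1·42 + 5   →  a_1 = 1
42 = 8·5 + 2   →  a_2 = 8

8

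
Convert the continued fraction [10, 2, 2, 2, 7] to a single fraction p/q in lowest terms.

Fold from the inside: start with 7/1.
  2 + 1/7 = 15/7
  2 + 7/15 = 37/15
  2 + 15/37 = 89/37
  10 + 37/89 = 927/89

927/89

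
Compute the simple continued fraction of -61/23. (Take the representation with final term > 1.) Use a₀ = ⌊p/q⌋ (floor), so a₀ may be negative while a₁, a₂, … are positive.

-61 = -3×23 + 8
23 = 2×8 + 7
8 = 1×7 + 1
7 = 7×1 + 0  (stop)
So -61/23 = [-3; 2, 1, 7].

[-3; 2, 1, 7]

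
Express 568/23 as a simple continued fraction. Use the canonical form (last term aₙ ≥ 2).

[24; 1, 2, 3, 2]

568 = 24·23 + 16
23 = 1·16 + 7
16 = 2·7 + 2
7 = 3·2 + 1
2 = 2·1 + 0  (stop)
So 568/23 = [24; 1, 2, 3, 2].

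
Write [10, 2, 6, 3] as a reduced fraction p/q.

Using pₖ = aₖpₖ₋₁ + pₖ₋₂ and qₖ = aₖqₖ₋₁ + qₖ₋₂:
  k=0: a=10, p=10, q=1
  k=1: a=2, p=21, q=2
  k=2: a=6, p=136, q=13
  k=3: a=3, p=429, q=41

429/41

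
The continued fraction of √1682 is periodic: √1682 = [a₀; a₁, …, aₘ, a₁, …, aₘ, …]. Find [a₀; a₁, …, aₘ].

a₀ = ⌊√1682⌋ = 41.

[41; 82]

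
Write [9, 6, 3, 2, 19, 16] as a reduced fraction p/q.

Using pₖ = aₖpₖ₋₁ + pₖ₋₂ and qₖ = aₖqₖ₋₁ + qₖ₋₂:
  k=0: a=9, p=9, q=1
  k=1: a=6, p=55, q=6
  k=2: a=3, p=174, q=19
  k=3: a=2, p=403, q=44
  k=4: a=19, p=7831, q=855
  k=5: a=16, p=125699, q=13724

125699/13724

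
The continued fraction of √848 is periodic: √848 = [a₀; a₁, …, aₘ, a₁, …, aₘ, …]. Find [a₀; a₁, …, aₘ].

[29; 8, 3, 3, 3, 8, 58]

a₀ = ⌊√848⌋ = 29.
With m₀=0, d₀=1 and mₖ₊₁ = dₖaₖ − mₖ, dₖ₊₁ = (n − mₖ₊₁²)/dₖ, aₖ₊₁ = ⌊(a₀+mₖ₊₁)/dₖ₊₁⌋:
  k=1: m=29, d=7, a=8
  k=2: m=27, d=17, a=3
  k=3: m=24, d=16, a=3
  k=4: m=24, d=17, a=3
  k=5: m=27, d=7, a=8
  k=6: m=29, d=1, a=58
d=1 and a=2a₀=58 at k=6, so the next step gives (m, d) = (29, 7) again — its k=1 value — and the period has length 6.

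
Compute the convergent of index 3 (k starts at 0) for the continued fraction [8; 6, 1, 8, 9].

Using pₖ = aₖpₖ₋₁ + pₖ₋₂, qₖ = aₖqₖ₋₁ + qₖ₋₂ (with p₋₁=1, p₋₂=0, q₋₁=0, q₋₂=1):
  k=0: a=8, p=8, q=1
  k=1: a=6, p=49, q=6
  k=2: a=1, p=57, q=7
  k=3: a=8, p=505, q=62

505/62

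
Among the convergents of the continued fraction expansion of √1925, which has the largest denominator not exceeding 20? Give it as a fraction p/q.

√1925 = [43; 1, 6, 1, 86, …] (period length 4).
Convergents:
  p_0/q_0 = 43/1
  p_1/q_1 = 44/1
  p_2/q_2 = 307/7
  p_3/q_3 = 351/8
  p_4/q_4 = 30493/695
q_3 = 8 ≤ 20 < 695 = q_4, so the answer is 351/8.

351/8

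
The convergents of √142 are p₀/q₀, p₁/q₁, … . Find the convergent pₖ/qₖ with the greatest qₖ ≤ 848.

3420/287

√142 = [11; 1, 10, 1, 22, …] (period length 4).
Convergents:
  p_0/q_0 = 11/1
  p_1/q_1 = 12/1
  p_2/q_2 = 131/11
  p_3/q_3 = 143/12
  p_4/q_4 = 3277/275
  p_5/q_5 = 3420/287
  p_6/q_6 = 37477/3145
q_5 = 287 ≤ 848 < 3145 = q_6, so the answer is 3420/287.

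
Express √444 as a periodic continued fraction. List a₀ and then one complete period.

a₀ = ⌊√444⌋ = 21.
With m₀=0, d₀=1 and mₖ₊₁ = dₖaₖ − mₖ, dₖ₊₁ = (n − mₖ₊₁²)/dₖ, aₖ₊₁ = ⌊(a₀+mₖ₊₁)/dₖ₊₁⌋:
  k=1: m=21, d=3, a=14
  k=2: m=21, d=1, a=42
d=1 and a=2a₀=42 at k=2, so the next step gives (m, d) = (21, 3) again — its k=1 value — and the period has length 2.

[21; 14, 42]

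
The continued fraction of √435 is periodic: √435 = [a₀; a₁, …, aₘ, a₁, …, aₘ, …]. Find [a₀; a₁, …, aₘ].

a₀ = ⌊√435⌋ = 20.
With m₀=0, d₀=1 and mₖ₊₁ = dₖaₖ − mₖ, dₖ₊₁ = (n − mₖ₊₁²)/dₖ, aₖ₊₁ = ⌊(a₀+mₖ₊₁)/dₖ₊₁⌋:
  k=1: m=20, d=35, a=1
  k=2: m=15, d=6, a=5
  k=3: m=15, d=35, a=1
  k=4: m=20, d=1, a=40
d=1 and a=2a₀=40 at k=4, so the next step gives (m, d) = (20, 35) again — its k=1 value — and the period has length 4.

[20; 1, 5, 1, 40]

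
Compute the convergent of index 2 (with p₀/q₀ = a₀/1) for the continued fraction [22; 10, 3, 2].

Using pₖ = aₖpₖ₋₁ + pₖ₋₂, qₖ = aₖqₖ₋₁ + qₖ₋₂ (with p₋₁=1, p₋₂=0, q₋₁=0, q₋₂=1):
  k=0: a=22, p=22, q=1
  k=1: a=10, p=221, q=10
  k=2: a=3, p=685, q=31

685/31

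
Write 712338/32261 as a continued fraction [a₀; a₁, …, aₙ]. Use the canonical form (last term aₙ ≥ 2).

712338 = 22*32261 + 2596
32261 = 12*2596 + 1109
2596 = 2*1109 + 378
1109 = 2*378 + 353
378 = 1*353 + 25
353 = 14*25 + 3
25 = 8*3 + 1
3 = 3*1 + 0  (stop)
So 712338/32261 = [22; 12, 2, 2, 1, 14, 8, 3].

[22; 12, 2, 2, 1, 14, 8, 3]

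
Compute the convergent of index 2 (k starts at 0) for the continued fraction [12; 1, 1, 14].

25/2

Using pₖ = aₖpₖ₋₁ + pₖ₋₂, qₖ = aₖqₖ₋₁ + qₖ₋₂ (with p₋₁=1, p₋₂=0, q₋₁=0, q₋₂=1):
  k=0: a=12, p=12, q=1
  k=1: a=1, p=13, q=1
  k=2: a=1, p=25, q=2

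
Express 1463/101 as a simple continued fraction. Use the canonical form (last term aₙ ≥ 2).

[14; 2, 16, 3]

1463 = 14*101 + 49
101 = 2*49 + 3
49 = 16*3 + 1
3 = 3*1 + 0  (stop)
So 1463/101 = [14; 2, 16, 3].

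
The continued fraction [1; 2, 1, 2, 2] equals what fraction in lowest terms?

Using pₖ = aₖpₖ₋₁ + pₖ₋₂ and qₖ = aₖqₖ₋₁ + qₖ₋₂:
  k=0: a=1, p=1, q=1
  k=1: a=2, p=3, q=2
  k=2: a=1, p=4, q=3
  k=3: a=2, p=11, q=8
  k=4: a=2, p=26, q=19

26/19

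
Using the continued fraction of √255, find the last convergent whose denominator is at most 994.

√255 = [15; 1, 30, …] (period length 2).
Convergents:
  p_0/q_0 = 15/1
  p_1/q_1 = 16/1
  p_2/q_2 = 495/31
  p_3/q_3 = 511/32
  p_4/q_4 = 15825/991
  p_5/q_5 = 16336/1023
q_4 = 991 ≤ 994 < 1023 = q_5, so the answer is 15825/991.

15825/991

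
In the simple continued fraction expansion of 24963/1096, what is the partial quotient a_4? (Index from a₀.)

24963 = 22·1096 + 851   →  a_0 = 22
1096 = 1·851 + 245   →  a_1 = 1
851 = 3·245 + 116   →  a_2 = 3
245 = 2·116 + 13   →  a_3 = 2
116 = 8·13 + 12   →  a_4 = 8

8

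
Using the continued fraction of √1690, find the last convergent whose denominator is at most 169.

3001/73

√1690 = [41; 9, 8, 9, 82, …] (period length 4).
Convergents:
  p_0/q_0 = 41/1
  p_1/q_1 = 370/9
  p_2/q_2 = 3001/73
  p_3/q_3 = 27379/666
q_2 = 73 ≤ 169 < 666 = q_3, so the answer is 3001/73.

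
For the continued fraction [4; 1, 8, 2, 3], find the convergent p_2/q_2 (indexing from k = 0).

Using pₖ = aₖpₖ₋₁ + pₖ₋₂, qₖ = aₖqₖ₋₁ + qₖ₋₂ (with p₋₁=1, p₋₂=0, q₋₁=0, q₋₂=1):
  k=0: a=4, p=4, q=1
  k=1: a=1, p=5, q=1
  k=2: a=8, p=44, q=9

44/9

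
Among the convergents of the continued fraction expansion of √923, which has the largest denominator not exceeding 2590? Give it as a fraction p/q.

√923 = [30; 2, 1, 1, 1, 2, 60, …] (period length 6).
Convergents:
  p_0/q_0 = 30/1
  p_1/q_1 = 61/2
  p_2/q_2 = 91/3
  p_3/q_3 = 152/5
  p_4/q_4 = 243/8
  p_5/q_5 = 638/21
  p_6/q_6 = 38523/1268
  p_7/q_7 = 77684/2557
  p_8/q_8 = 116207/3825
q_7 = 2557 ≤ 2590 < 3825 = q_8, so the answer is 77684/2557.

77684/2557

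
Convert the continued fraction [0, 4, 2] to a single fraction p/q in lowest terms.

2/9

Fold from the inside: start with 2/1.
  4 + 1/2 = 9/2
  0 + 2/9 = 2/9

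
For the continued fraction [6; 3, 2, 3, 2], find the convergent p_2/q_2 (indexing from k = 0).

Using pₖ = aₖpₖ₋₁ + pₖ₋₂, qₖ = aₖqₖ₋₁ + qₖ₋₂ (with p₋₁=1, p₋₂=0, q₋₁=0, q₋₂=1):
  k=0: a=6, p=6, q=1
  k=1: a=3, p=19, q=3
  k=2: a=2, p=44, q=7

44/7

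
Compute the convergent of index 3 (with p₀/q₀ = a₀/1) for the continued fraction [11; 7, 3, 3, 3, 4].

Using pₖ = aₖpₖ₋₁ + pₖ₋₂, qₖ = aₖqₖ₋₁ + qₖ₋₂ (with p₋₁=1, p₋₂=0, q₋₁=0, q₋₂=1):
  k=0: a=11, p=11, q=1
  k=1: a=7, p=78, q=7
  k=2: a=3, p=245, q=22
  k=3: a=3, p=813, q=73

813/73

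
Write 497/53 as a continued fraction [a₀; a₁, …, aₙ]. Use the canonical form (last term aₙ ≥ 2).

[9; 2, 1, 1, 1, 6]

497 = 9×53 + 20
53 = 2×20 + 13
20 = 1×13 + 7
13 = 1×7 + 6
7 = 1×6 + 1
6 = 6×1 + 0  (stop)
So 497/53 = [9; 2, 1, 1, 1, 6].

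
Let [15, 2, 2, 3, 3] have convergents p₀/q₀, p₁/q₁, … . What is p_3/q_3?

Using pₖ = aₖpₖ₋₁ + pₖ₋₂, qₖ = aₖqₖ₋₁ + qₖ₋₂ (with p₋₁=1, p₋₂=0, q₋₁=0, q₋₂=1):
  k=0: a=15, p=15, q=1
  k=1: a=2, p=31, q=2
  k=2: a=2, p=77, q=5
  k=3: a=3, p=262, q=17

262/17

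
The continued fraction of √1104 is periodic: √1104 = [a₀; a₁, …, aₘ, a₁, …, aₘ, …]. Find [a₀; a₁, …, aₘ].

a₀ = ⌊√1104⌋ = 33.
With m₀=0, d₀=1 and mₖ₊₁ = dₖaₖ − mₖ, dₖ₊₁ = (n − mₖ₊₁²)/dₖ, aₖ₊₁ = ⌊(a₀+mₖ₊₁)/dₖ₊₁⌋:
  k=1: m=33, d=15, a=4
  k=2: m=27, d=25, a=2
  k=3: m=23, d=23, a=2
  k=4: m=23, d=25, a=2
  k=5: m=27, d=15, a=4
  k=6: m=33, d=1, a=66
d=1 and a=2a₀=66 at k=6, so the next step gives (m, d) = (33, 15) again — its k=1 value — and the period has length 6.

[33; 4, 2, 2, 2, 4, 66]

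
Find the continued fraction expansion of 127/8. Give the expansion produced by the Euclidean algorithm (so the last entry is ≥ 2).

127 = 15*8 + 7
8 = 1*7 + 1
7 = 7*1 + 0  (stop)
So 127/8 = [15; 1, 7].

[15; 1, 7]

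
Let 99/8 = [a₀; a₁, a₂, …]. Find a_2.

1

99 = 12·8 + 3   →  a_0 = 12
8 = 2·3 + 2   →  a_1 = 2
3 = 1·2 + 1   →  a_2 = 1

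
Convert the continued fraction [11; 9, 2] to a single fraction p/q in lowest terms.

Using pₖ = aₖpₖ₋₁ + pₖ₋₂ and qₖ = aₖqₖ₋₁ + qₖ₋₂:
  k=0: a=11, p=11, q=1
  k=1: a=9, p=100, q=9
  k=2: a=2, p=211, q=19

211/19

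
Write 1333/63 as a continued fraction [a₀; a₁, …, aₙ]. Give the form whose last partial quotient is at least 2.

[21; 6, 3, 3]

1333 = 21*63 + 10
63 = 6*10 + 3
10 = 3*3 + 1
3 = 3*1 + 0  (stop)
So 1333/63 = [21; 6, 3, 3].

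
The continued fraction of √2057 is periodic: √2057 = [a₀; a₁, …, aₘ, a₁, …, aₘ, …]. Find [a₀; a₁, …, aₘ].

[45; 2, 1, 4, 1, 2, 90]

a₀ = ⌊√2057⌋ = 45.
With m₀=0, d₀=1 and mₖ₊₁ = dₖaₖ − mₖ, dₖ₊₁ = (n − mₖ₊₁²)/dₖ, aₖ₊₁ = ⌊(a₀+mₖ₊₁)/dₖ₊₁⌋:
  k=1: m=45, d=32, a=2
  k=2: m=19, d=53, a=1
  k=3: m=34, d=17, a=4
  k=4: m=34, d=53, a=1
  k=5: m=19, d=32, a=2
  k=6: m=45, d=1, a=90
d=1 and a=2a₀=90 at k=6, so the next step gives (m, d) = (45, 32) again — its k=1 value — and the period has length 6.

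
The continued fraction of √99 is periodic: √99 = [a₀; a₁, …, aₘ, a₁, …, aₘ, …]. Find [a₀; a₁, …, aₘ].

[9; 1, 18]

a₀ = ⌊√99⌋ = 9.
With m₀=0, d₀=1 and mₖ₊₁ = dₖaₖ − mₖ, dₖ₊₁ = (n − mₖ₊₁²)/dₖ, aₖ₊₁ = ⌊(a₀+mₖ₊₁)/dₖ₊₁⌋:
  k=1: m=9, d=18, a=1
  k=2: m=9, d=1, a=18
d=1 and a=2a₀=18 at k=2, so the next step gives (m, d) = (9, 18) again — its k=1 value — and the period has length 2.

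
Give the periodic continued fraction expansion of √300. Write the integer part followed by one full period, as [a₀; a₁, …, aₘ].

[17; 3, 8, 3, 34]

a₀ = ⌊√300⌋ = 17.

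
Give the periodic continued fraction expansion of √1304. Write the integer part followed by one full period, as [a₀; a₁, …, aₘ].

a₀ = ⌊√1304⌋ = 36.
With m₀=0, d₀=1 and mₖ₊₁ = dₖaₖ − mₖ, dₖ₊₁ = (n − mₖ₊₁²)/dₖ, aₖ₊₁ = ⌊(a₀+mₖ₊₁)/dₖ₊₁⌋:
  k=1: m=36, d=8, a=9
  k=2: m=36, d=1, a=72
d=1 and a=2a₀=72 at k=2, so the next step gives (m, d) = (36, 8) again — its k=1 value — and the period has length 2.

[36; 9, 72]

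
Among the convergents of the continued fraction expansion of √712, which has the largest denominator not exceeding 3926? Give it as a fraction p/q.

85947/3221

√712 = [26; 1, 2, 6, 2, 1, 52, …] (period length 6).
Convergents:
  p_0/q_0 = 26/1
  p_1/q_1 = 27/1
  p_2/q_2 = 80/3
  p_3/q_3 = 507/19
  p_4/q_4 = 1094/41
  p_5/q_5 = 1601/60
  p_6/q_6 = 84346/3161
  p_7/q_7 = 85947/3221
  p_8/q_8 = 256240/9603
q_7 = 3221 ≤ 3926 < 9603 = q_8, so the answer is 85947/3221.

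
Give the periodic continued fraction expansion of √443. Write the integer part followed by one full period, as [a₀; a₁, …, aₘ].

[21; 21, 42]

a₀ = ⌊√443⌋ = 21.
With m₀=0, d₀=1 and mₖ₊₁ = dₖaₖ − mₖ, dₖ₊₁ = (n − mₖ₊₁²)/dₖ, aₖ₊₁ = ⌊(a₀+mₖ₊₁)/dₖ₊₁⌋:
  k=1: m=21, d=2, a=21
  k=2: m=21, d=1, a=42
d=1 and a=2a₀=42 at k=2, so the next step gives (m, d) = (21, 2) again — its k=1 value — and the period has length 2.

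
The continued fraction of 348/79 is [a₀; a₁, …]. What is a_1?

348 = 4·79 + 32   →  a_0 = 4
79 = 2·32 + 15   →  a_1 = 2

2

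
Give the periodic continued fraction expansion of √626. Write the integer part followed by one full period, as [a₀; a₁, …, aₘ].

a₀ = ⌊√626⌋ = 25.
With m₀=0, d₀=1 and mₖ₊₁ = dₖaₖ − mₖ, dₖ₊₁ = (n − mₖ₊₁²)/dₖ, aₖ₊₁ = ⌊(a₀+mₖ₊₁)/dₖ₊₁⌋:
  k=1: m=25, d=1, a=50
d=1 and a=2a₀=50 at k=1, so the next step gives (m, d) = (25, 1) again — its k=1 value — and the period has length 1.

[25; 50]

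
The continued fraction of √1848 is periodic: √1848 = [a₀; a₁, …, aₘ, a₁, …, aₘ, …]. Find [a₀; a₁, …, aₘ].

[42; 1, 84]

a₀ = ⌊√1848⌋ = 42.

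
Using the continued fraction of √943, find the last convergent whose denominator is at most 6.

√943 = [30; 1, 2, 2, 2, 1, 60, …] (period length 6).
Convergents:
  p_0/q_0 = 30/1
  p_1/q_1 = 31/1
  p_2/q_2 = 92/3
  p_3/q_3 = 215/7
q_2 = 3 ≤ 6 < 7 = q_3, so the answer is 92/3.

92/3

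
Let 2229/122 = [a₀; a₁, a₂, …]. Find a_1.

3

2229 = 18·122 + 33   →  a_0 = 18
122 = 3·33 + 23   →  a_1 = 3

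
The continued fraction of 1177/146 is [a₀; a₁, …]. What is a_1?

1177 = 8·146 + 9   →  a_0 = 8
146 = 16·9 + 2   →  a_1 = 16

16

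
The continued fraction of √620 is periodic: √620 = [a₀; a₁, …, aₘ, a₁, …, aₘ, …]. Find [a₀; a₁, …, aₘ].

a₀ = ⌊√620⌋ = 24.

[24; 1, 8, 1, 48]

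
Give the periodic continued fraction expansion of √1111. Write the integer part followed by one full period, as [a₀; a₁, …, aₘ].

a₀ = ⌊√1111⌋ = 33.

[33; 3, 66]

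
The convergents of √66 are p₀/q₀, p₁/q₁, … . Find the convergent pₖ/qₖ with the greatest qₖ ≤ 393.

1048/129

√66 = [8; 8, 16, …] (period length 2).
Convergents:
  p_0/q_0 = 8/1
  p_1/q_1 = 65/8
  p_2/q_2 = 1048/129
  p_3/q_3 = 8449/1040
q_2 = 129 ≤ 393 < 1040 = q_3, so the answer is 1048/129.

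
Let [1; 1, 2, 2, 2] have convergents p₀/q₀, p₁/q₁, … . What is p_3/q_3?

Using pₖ = aₖpₖ₋₁ + pₖ₋₂, qₖ = aₖqₖ₋₁ + qₖ₋₂ (with p₋₁=1, p₋₂=0, q₋₁=0, q₋₂=1):
  k=0: a=1, p=1, q=1
  k=1: a=1, p=2, q=1
  k=2: a=2, p=5, q=3
  k=3: a=2, p=12, q=7

12/7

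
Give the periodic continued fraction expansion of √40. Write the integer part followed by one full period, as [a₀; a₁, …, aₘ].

[6; 3, 12]

a₀ = ⌊√40⌋ = 6.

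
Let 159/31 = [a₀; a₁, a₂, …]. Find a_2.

159 = 5·31 + 4   →  a_0 = 5
31 = 7·4 + 3   →  a_1 = 7
4 = 1·3 + 1   →  a_2 = 1

1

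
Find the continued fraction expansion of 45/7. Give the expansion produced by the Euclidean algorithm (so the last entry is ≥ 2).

45 = 6·7 + 3
7 = 2·3 + 1
3 = 3·1 + 0  (stop)
So 45/7 = [6; 2, 3].

[6; 2, 3]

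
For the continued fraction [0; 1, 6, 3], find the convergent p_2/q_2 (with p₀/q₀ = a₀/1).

Using pₖ = aₖpₖ₋₁ + pₖ₋₂, qₖ = aₖqₖ₋₁ + qₖ₋₂ (with p₋₁=1, p₋₂=0, q₋₁=0, q₋₂=1):
  k=0: a=0, p=0, q=1
  k=1: a=1, p=1, q=1
  k=2: a=6, p=6, q=7

6/7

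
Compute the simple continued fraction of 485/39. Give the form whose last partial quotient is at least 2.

[12; 2, 3, 2, 2]

485 = 12·39 + 17
39 = 2·17 + 5
17 = 3·5 + 2
5 = 2·2 + 1
2 = 2·1 + 0  (stop)
So 485/39 = [12; 2, 3, 2, 2].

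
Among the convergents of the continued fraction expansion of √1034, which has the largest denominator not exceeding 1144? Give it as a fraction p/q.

15885/494

√1034 = [32; 6, 2, 2, 2, 6, 64, …] (period length 6).
Convergents:
  p_0/q_0 = 32/1
  p_1/q_1 = 193/6
  p_2/q_2 = 418/13
  p_3/q_3 = 1029/32
  p_4/q_4 = 2476/77
  p_5/q_5 = 15885/494
  p_6/q_6 = 1019116/31693
q_5 = 494 ≤ 1144 < 31693 = q_6, so the answer is 15885/494.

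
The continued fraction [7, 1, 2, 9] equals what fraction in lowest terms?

215/28

Using pₖ = aₖpₖ₋₁ + pₖ₋₂ and qₖ = aₖqₖ₋₁ + qₖ₋₂:
  k=0: a=7, p=7, q=1
  k=1: a=1, p=8, q=1
  k=2: a=2, p=23, q=3
  k=3: a=9, p=215, q=28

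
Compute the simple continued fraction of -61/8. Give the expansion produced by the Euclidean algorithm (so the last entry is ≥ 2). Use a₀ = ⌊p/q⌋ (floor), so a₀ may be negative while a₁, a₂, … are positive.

[-8; 2, 1, 2]

-61 = -8·8 + 3
8 = 2·3 + 2
3 = 1·2 + 1
2 = 2·1 + 0  (stop)
So -61/8 = [-8; 2, 1, 2].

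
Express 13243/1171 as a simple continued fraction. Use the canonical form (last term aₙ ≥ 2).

13243 = 11·1171 + 362
1171 = 3·362 + 85
362 = 4·85 + 22
85 = 3·22 + 19
22 = 1·19 + 3
19 = 6·3 + 1
3 = 3·1 + 0  (stop)
So 13243/1171 = [11; 3, 4, 3, 1, 6, 3].

[11; 3, 4, 3, 1, 6, 3]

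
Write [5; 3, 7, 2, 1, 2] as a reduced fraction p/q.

Using pₖ = aₖpₖ₋₁ + pₖ₋₂ and qₖ = aₖqₖ₋₁ + qₖ₋₂:
  k=0: a=5, p=5, q=1
  k=1: a=3, p=16, q=3
  k=2: a=7, p=117, q=22
  k=3: a=2, p=250, q=47
  k=4: a=1, p=367, q=69
  k=5: a=2, p=984, q=185

984/185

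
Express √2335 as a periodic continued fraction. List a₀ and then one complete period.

a₀ = ⌊√2335⌋ = 48.
With m₀=0, d₀=1 and mₖ₊₁ = dₖaₖ − mₖ, dₖ₊₁ = (n − mₖ₊₁²)/dₖ, aₖ₊₁ = ⌊(a₀+mₖ₊₁)/dₖ₊₁⌋:
  k=1: m=48, d=31, a=3
  k=2: m=45, d=10, a=9
  k=3: m=45, d=31, a=3
  k=4: m=48, d=1, a=96
d=1 and a=2a₀=96 at k=4, so the next step gives (m, d) = (48, 31) again — its k=1 value — and the period has length 4.

[48; 3, 9, 3, 96]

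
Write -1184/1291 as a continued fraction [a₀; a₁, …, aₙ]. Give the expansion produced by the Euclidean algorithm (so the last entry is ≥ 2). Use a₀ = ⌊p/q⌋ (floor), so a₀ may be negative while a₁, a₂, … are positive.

[-1; 12, 15, 3, 2]

-1184 = -1·1291 + 107
1291 = 12·107 + 7
107 = 15·7 + 2
7 = 3·2 + 1
2 = 2·1 + 0  (stop)
So -1184/1291 = [-1; 12, 15, 3, 2].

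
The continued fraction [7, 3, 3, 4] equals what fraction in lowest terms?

314/43

Fold from the inside: start with 4/1.
  3 + 1/4 = 13/4
  3 + 4/13 = 43/13
  7 + 13/43 = 314/43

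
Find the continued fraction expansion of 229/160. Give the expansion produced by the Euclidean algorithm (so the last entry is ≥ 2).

[1; 2, 3, 7, 3]

229 = 1×160 + 69
160 = 2×69 + 22
69 = 3×22 + 3
22 = 7×3 + 1
3 = 3×1 + 0  (stop)
So 229/160 = [1; 2, 3, 7, 3].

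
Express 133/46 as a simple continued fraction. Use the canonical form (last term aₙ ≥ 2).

[2; 1, 8, 5]

133 = 2×46 + 41
46 = 1×41 + 5
41 = 8×5 + 1
5 = 5×1 + 0  (stop)
So 133/46 = [2; 1, 8, 5].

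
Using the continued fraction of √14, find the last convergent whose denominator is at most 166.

449/120

√14 = [3; 1, 2, 1, 6, …] (period length 4).
Convergents:
  p_0/q_0 = 3/1
  p_1/q_1 = 4/1
  p_2/q_2 = 11/3
  p_3/q_3 = 15/4
  p_4/q_4 = 101/27
  p_5/q_5 = 116/31
  p_6/q_6 = 333/89
  p_7/q_7 = 449/120
  p_8/q_8 = 3027/809
q_7 = 120 ≤ 166 < 809 = q_8, so the answer is 449/120.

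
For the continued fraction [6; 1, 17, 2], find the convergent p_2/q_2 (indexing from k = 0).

Using pₖ = aₖpₖ₋₁ + pₖ₋₂, qₖ = aₖqₖ₋₁ + qₖ₋₂ (with p₋₁=1, p₋₂=0, q₋₁=0, q₋₂=1):
  k=0: a=6, p=6, q=1
  k=1: a=1, p=7, q=1
  k=2: a=17, p=125, q=18

125/18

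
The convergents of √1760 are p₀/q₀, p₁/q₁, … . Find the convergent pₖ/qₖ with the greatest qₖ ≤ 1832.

√1760 = [41; 1, 19, 1, 82, …] (period length 4).
Convergents:
  p_0/q_0 = 41/1
  p_1/q_1 = 42/1
  p_2/q_2 = 839/20
  p_3/q_3 = 881/21
  p_4/q_4 = 73081/1742
  p_5/q_5 = 73962/1763
  p_6/q_6 = 1478359/35239
q_5 = 1763 ≤ 1832 < 35239 = q_6, so the answer is 73962/1763.

73962/1763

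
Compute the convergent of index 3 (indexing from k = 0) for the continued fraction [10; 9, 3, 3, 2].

940/93

Using pₖ = aₖpₖ₋₁ + pₖ₋₂, qₖ = aₖqₖ₋₁ + qₖ₋₂ (with p₋₁=1, p₋₂=0, q₋₁=0, q₋₂=1):
  k=0: a=10, p=10, q=1
  k=1: a=9, p=91, q=9
  k=2: a=3, p=283, q=28
  k=3: a=3, p=940, q=93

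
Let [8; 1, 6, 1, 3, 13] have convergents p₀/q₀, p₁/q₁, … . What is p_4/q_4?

275/31

Using pₖ = aₖpₖ₋₁ + pₖ₋₂, qₖ = aₖqₖ₋₁ + qₖ₋₂ (with p₋₁=1, p₋₂=0, q₋₁=0, q₋₂=1):
  k=0: a=8, p=8, q=1
  k=1: a=1, p=9, q=1
  k=2: a=6, p=62, q=7
  k=3: a=1, p=71, q=8
  k=4: a=3, p=275, q=31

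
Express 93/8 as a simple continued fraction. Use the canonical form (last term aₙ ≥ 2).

[11; 1, 1, 1, 2]

93 = 11*8 + 5
8 = 1*5 + 3
5 = 1*3 + 2
3 = 1*2 + 1
2 = 2*1 + 0  (stop)
So 93/8 = [11; 1, 1, 1, 2].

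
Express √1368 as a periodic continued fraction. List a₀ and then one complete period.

a₀ = ⌊√1368⌋ = 36.
With m₀=0, d₀=1 and mₖ₊₁ = dₖaₖ − mₖ, dₖ₊₁ = (n − mₖ₊₁²)/dₖ, aₖ₊₁ = ⌊(a₀+mₖ₊₁)/dₖ₊₁⌋:
  k=1: m=36, d=72, a=1
  k=2: m=36, d=1, a=72
d=1 and a=2a₀=72 at k=2, so the next step gives (m, d) = (36, 72) again — its k=1 value — and the period has length 2.

[36; 1, 72]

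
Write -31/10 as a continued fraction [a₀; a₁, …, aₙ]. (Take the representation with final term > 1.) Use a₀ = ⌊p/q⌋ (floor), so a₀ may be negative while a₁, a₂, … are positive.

-31 = -4*10 + 9
10 = 1*9 + 1
9 = 9*1 + 0  (stop)
So -31/10 = [-4; 1, 9].

[-4; 1, 9]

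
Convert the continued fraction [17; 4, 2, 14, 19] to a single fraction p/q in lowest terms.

42696/2479

Fold from the inside: start with 19/1.
  14 + 1/19 = 267/19
  2 + 19/267 = 553/267
  4 + 267/553 = 2479/553
  17 + 553/2479 = 42696/2479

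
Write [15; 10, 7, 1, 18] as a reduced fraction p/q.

Fold from the inside: start with 18/1.
  1 + 1/18 = 19/18
  7 + 18/19 = 151/19
  10 + 19/151 = 1529/151
  15 + 151/1529 = 23086/1529

23086/1529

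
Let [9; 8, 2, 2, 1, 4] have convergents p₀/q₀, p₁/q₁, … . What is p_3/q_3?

Using pₖ = aₖpₖ₋₁ + pₖ₋₂, qₖ = aₖqₖ₋₁ + qₖ₋₂ (with p₋₁=1, p₋₂=0, q₋₁=0, q₋₂=1):
  k=0: a=9, p=9, q=1
  k=1: a=8, p=73, q=8
  k=2: a=2, p=155, q=17
  k=3: a=2, p=383, q=42

383/42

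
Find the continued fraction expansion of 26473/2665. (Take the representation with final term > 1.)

[9; 1, 14, 17, 1, 2, 3]

26473 = 9*2665 + 2488
2665 = 1*2488 + 177
2488 = 14*177 + 10
177 = 17*10 + 7
10 = 1*7 + 3
7 = 2*3 + 1
3 = 3*1 + 0  (stop)
So 26473/2665 = [9; 1, 14, 17, 1, 2, 3].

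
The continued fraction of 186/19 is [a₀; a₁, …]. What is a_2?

3

186 = 9·19 + 15   →  a_0 = 9
19 = 1·15 + 4   →  a_1 = 1
15 = 3·4 + 3   →  a_2 = 3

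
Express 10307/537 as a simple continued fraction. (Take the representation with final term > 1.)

10307 = 19*537 + 104
537 = 5*104 + 17
104 = 6*17 + 2
17 = 8*2 + 1
2 = 2*1 + 0  (stop)
So 10307/537 = [19; 5, 6, 8, 2].

[19; 5, 6, 8, 2]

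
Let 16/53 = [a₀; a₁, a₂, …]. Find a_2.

3

16 = 0·53 + 16   →  a_0 = 0
53 = 3·16 + 5   →  a_1 = 3
16 = 3·5 + 1   →  a_2 = 3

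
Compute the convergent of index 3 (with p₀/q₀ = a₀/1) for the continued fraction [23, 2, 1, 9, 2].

Using pₖ = aₖpₖ₋₁ + pₖ₋₂, qₖ = aₖqₖ₋₁ + qₖ₋₂ (with p₋₁=1, p₋₂=0, q₋₁=0, q₋₂=1):
  k=0: a=23, p=23, q=1
  k=1: a=2, p=47, q=2
  k=2: a=1, p=70, q=3
  k=3: a=9, p=677, q=29

677/29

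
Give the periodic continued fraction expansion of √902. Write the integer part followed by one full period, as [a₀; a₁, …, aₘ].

[30; 30, 60]

a₀ = ⌊√902⌋ = 30.
With m₀=0, d₀=1 and mₖ₊₁ = dₖaₖ − mₖ, dₖ₊₁ = (n − mₖ₊₁²)/dₖ, aₖ₊₁ = ⌊(a₀+mₖ₊₁)/dₖ₊₁⌋:
  k=1: m=30, d=2, a=30
  k=2: m=30, d=1, a=60
d=1 and a=2a₀=60 at k=2, so the next step gives (m, d) = (30, 2) again — its k=1 value — and the period has length 2.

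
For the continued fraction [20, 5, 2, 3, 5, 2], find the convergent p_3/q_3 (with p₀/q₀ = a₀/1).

767/38

Using pₖ = aₖpₖ₋₁ + pₖ₋₂, qₖ = aₖqₖ₋₁ + qₖ₋₂ (with p₋₁=1, p₋₂=0, q₋₁=0, q₋₂=1):
  k=0: a=20, p=20, q=1
  k=1: a=5, p=101, q=5
  k=2: a=2, p=222, q=11
  k=3: a=3, p=767, q=38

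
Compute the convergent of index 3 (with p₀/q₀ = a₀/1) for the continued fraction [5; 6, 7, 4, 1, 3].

Using pₖ = aₖpₖ₋₁ + pₖ₋₂, qₖ = aₖqₖ₋₁ + qₖ₋₂ (with p₋₁=1, p₋₂=0, q₋₁=0, q₋₂=1):
  k=0: a=5, p=5, q=1
  k=1: a=6, p=31, q=6
  k=2: a=7, p=222, q=43
  k=3: a=4, p=919, q=178

919/178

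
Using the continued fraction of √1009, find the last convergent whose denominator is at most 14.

413/13

√1009 = [31; 1, 3, 3, 1, 62, …] (period length 5).
Convergents:
  p_0/q_0 = 31/1
  p_1/q_1 = 32/1
  p_2/q_2 = 127/4
  p_3/q_3 = 413/13
  p_4/q_4 = 540/17
q_3 = 13 ≤ 14 < 17 = q_4, so the answer is 413/13.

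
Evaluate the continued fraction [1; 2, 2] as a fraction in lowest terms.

Fold from the inside: start with 2/1.
  2 + 1/2 = 5/2
  1 + 2/5 = 7/5

7/5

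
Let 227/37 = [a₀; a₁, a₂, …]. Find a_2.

2

227 = 6·37 + 5   →  a_0 = 6
37 = 7·5 + 2   →  a_1 = 7
5 = 2·2 + 1   →  a_2 = 2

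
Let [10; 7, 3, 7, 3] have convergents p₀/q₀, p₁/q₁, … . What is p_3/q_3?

1632/161

Using pₖ = aₖpₖ₋₁ + pₖ₋₂, qₖ = aₖqₖ₋₁ + qₖ₋₂ (with p₋₁=1, p₋₂=0, q₋₁=0, q₋₂=1):
  k=0: a=10, p=10, q=1
  k=1: a=7, p=71, q=7
  k=2: a=3, p=223, q=22
  k=3: a=7, p=1632, q=161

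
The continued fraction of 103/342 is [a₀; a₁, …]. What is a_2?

103 = 0·342 + 103   →  a_0 = 0
342 = 3·103 + 33   →  a_1 = 3
103 = 3·33 + 4   →  a_2 = 3

3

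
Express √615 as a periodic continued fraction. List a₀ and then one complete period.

a₀ = ⌊√615⌋ = 24.
With m₀=0, d₀=1 and mₖ₊₁ = dₖaₖ − mₖ, dₖ₊₁ = (n − mₖ₊₁²)/dₖ, aₖ₊₁ = ⌊(a₀+mₖ₊₁)/dₖ₊₁⌋:
  k=1: m=24, d=39, a=1
  k=2: m=15, d=10, a=3
  k=3: m=15, d=39, a=1
  k=4: m=24, d=1, a=48
d=1 and a=2a₀=48 at k=4, so the next step gives (m, d) = (24, 39) again — its k=1 value — and the period has length 4.

[24; 1, 3, 1, 48]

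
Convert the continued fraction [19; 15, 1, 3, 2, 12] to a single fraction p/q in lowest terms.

33685/1767

Fold from the inside: start with 12/1.
  2 + 1/12 = 25/12
  3 + 12/25 = 87/25
  1 + 25/87 = 112/87
  15 + 87/112 = 1767/112
  19 + 112/1767 = 33685/1767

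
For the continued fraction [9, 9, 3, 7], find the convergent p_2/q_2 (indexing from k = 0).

Using pₖ = aₖpₖ₋₁ + pₖ₋₂, qₖ = aₖqₖ₋₁ + qₖ₋₂ (with p₋₁=1, p₋₂=0, q₋₁=0, q₋₂=1):
  k=0: a=9, p=9, q=1
  k=1: a=9, p=82, q=9
  k=2: a=3, p=255, q=28

255/28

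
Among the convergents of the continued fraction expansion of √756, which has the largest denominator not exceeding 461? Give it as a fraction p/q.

6049/220

√756 = [27; 2, 54, …] (period length 2).
Convergents:
  p_0/q_0 = 27/1
  p_1/q_1 = 55/2
  p_2/q_2 = 2997/109
  p_3/q_3 = 6049/220
  p_4/q_4 = 329643/11989
q_3 = 220 ≤ 461 < 11989 = q_4, so the answer is 6049/220.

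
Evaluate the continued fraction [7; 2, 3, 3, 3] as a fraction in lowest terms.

565/76

Using pₖ = aₖpₖ₋₁ + pₖ₋₂ and qₖ = aₖqₖ₋₁ + qₖ₋₂:
  k=0: a=7, p=7, q=1
  k=1: a=2, p=15, q=2
  k=2: a=3, p=52, q=7
  k=3: a=3, p=171, q=23
  k=4: a=3, p=565, q=76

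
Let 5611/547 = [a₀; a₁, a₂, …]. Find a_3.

7

5611 = 10·547 + 141   →  a_0 = 10
547 = 3·141 + 124   →  a_1 = 3
141 = 1·124 + 17   →  a_2 = 1
124 = 7·17 + 5   →  a_3 = 7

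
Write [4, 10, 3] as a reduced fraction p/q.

127/31

Using pₖ = aₖpₖ₋₁ + pₖ₋₂ and qₖ = aₖqₖ₋₁ + qₖ₋₂:
  k=0: a=4, p=4, q=1
  k=1: a=10, p=41, q=10
  k=2: a=3, p=127, q=31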